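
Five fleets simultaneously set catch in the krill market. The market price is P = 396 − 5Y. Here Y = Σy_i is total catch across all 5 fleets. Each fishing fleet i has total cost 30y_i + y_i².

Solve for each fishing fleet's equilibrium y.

A representative fishing fleet's profit is π_i = y_i(396 − 5Y) − 30y_i − y_i², with Y = y_i + Σ_{j≠i} y_j.
First-order condition: 366 − 12y_i − 5Σ_{j≠i} y_j = 0.
Imposing symmetry (y_j = y for all j) turns Σ_{j≠i} y_j into 4y, so 366 = 32y and y = 11.4375.

11.4375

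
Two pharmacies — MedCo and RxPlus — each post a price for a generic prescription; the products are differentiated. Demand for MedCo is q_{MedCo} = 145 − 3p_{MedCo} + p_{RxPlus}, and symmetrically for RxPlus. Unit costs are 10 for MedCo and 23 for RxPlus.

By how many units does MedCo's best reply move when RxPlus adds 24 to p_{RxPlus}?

4

MedCo's profit: π = (p_{MedCo} − 10)(145 − 3p_{MedCo} + p_{RxPlus}).
∂π/∂p_{MedCo} = 175 − 6p_{MedCo} + p_{RxPlus} = 0 ⇒ p_{MedCo} = 175/6 + (1/6)p_{RxPlus}.
The reaction-function slope is 1/6, so a 24-unit rise in p_{RxPlus} moves p_{MedCo} by 1/6 × 24 = 4. MedCo's best response rises — the actions are strategic complements.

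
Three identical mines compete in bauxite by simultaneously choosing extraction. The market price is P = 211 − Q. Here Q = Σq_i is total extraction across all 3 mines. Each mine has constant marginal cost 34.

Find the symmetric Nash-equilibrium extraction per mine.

A representative mine's profit is π_i = q_i(211 − Q) − 34q_i, with Q = q_i + Σ_{j≠i} q_j.
First-order condition: 177 − 2q_i − Σ_{j≠i} q_j = 0.
In a symmetric equilibrium every mine chooses the same q, so Σ_{j≠i} q_j = 2q. The condition becomes 177 − 4q = 0, giving q = 177/4 = 44.25.

44.25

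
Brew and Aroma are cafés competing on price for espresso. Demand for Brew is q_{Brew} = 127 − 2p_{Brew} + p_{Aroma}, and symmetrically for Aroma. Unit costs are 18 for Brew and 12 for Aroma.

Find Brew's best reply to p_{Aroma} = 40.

50.75

Brew's profit: π = (p_{Brew} − 18)(127 − 2p_{Brew} + p_{Aroma}).
∂π/∂p_{Brew} = 163 − 4p_{Brew} + p_{Aroma} = 0 ⇒ p_{Brew} = 40.75 + 0.25p_{Aroma}.
At p_{Aroma} = 40: p_{Brew} = 40.75 + 0.25·40 = 50.75.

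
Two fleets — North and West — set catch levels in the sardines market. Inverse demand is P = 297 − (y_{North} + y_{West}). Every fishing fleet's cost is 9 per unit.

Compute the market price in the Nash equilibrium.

Fishing fleet North's profit: π = y_{North}(297 − (y_{North} + y_{West})) − 9y_{North}.
∂π/∂y_{North} = 288 − 2y_{North} − y_{West} = 0, so y_{North} = 144 − 0.5y_{West}.
The game is symmetric, so in equilibrium y_{West} = y_{North}: the reaction function gives 1.5y_{North} = 144, hence y_{North} = 96.
Equilibrium price: P = 297 − 192 = 105.

105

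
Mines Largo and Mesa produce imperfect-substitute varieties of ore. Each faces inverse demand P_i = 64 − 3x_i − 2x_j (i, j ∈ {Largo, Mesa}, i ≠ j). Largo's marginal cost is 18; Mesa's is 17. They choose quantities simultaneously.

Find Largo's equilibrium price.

35.0625

Mine Largo's profit: π = x_{Largo}(64 − 3x_{Largo} − 2x_{Mesa}) − 18x_{Largo}.
∂π/∂x_{Largo} = 46 − 6x_{Largo} − 2x_{Mesa} = 0 ⇒ x_{Largo} = 23/3 − (1/3)x_{Mesa}.
Similarly x_{Mesa} = 47/6 − (1/3)x_{Largo}.
Plugging x_{Mesa} into Largo's best response: x_{Largo} = 23/3 − (1/3)(47/6 − (1/3)x_{Largo}) ⇒ (8/9)x_{Largo} = 91/18, so x_{Largo} = 5.6875.
Then x_{Mesa} = 47/6 − (1/3)·5.6875 = 5.9375.
P_{Largo} = 64 − 3·5.6875 − 2·5.9375 = 35.0625.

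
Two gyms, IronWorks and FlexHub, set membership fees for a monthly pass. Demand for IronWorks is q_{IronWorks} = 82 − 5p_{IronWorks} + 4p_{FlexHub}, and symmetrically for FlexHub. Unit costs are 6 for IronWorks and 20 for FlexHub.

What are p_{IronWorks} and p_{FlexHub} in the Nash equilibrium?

IronWorks's profit: π = (p_{IronWorks} − 6)(82 − 5p_{IronWorks} + 4p_{FlexHub}).
∂π/∂p_{IronWorks} = 112 − 10p_{IronWorks} + 4p_{FlexHub} = 0 ⇒ p_{IronWorks} = 11.2 + 0.4p_{FlexHub}.
Similarly p_{FlexHub} = 18.2 + 0.4p_{IronWorks}.
Plugging p_{FlexHub} into IronWorks's best response: p_{IronWorks} = 11.2 + 0.4(18.2 + 0.4p_{IronWorks}) ⇒ 0.84p_{IronWorks} = 18.48, so p_{IronWorks} = 22.
Then p_{FlexHub} = 18.2 + 0.4·22 = 27.

22, 27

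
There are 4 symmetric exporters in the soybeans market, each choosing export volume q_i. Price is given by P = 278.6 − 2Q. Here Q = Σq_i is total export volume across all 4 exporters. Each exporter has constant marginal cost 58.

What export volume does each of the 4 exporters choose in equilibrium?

A representative exporter's profit is π_i = q_i(278.6 − 2Q) − 58q_i, with Q = q_i + Σ_{j≠i} q_j.
First-order condition: 220.6 − 4q_i − 2Σ_{j≠i} q_j = 0.
Imposing symmetry (q_j = q for all j) turns Σ_{j≠i} q_j into 3q, so 220.6 = 10q and q = 22.06.

22.06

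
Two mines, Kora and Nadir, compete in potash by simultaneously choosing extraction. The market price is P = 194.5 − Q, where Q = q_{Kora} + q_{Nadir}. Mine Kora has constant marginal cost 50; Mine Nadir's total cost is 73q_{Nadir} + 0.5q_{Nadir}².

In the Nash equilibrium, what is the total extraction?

Mine Kora's profit: π = q_{Kora}(194.5 − (q_{Kora} + q_{Nadir})) − 50q_{Kora}.
∂π/∂q_{Kora} = 144.5 − 2q_{Kora} − q_{Nadir} = 0, so q_{Kora} = 72.25 − 0.5q_{Nadir}.
For Nadir: ∂π/∂q_{Nadir} = 121.5 − 3q_{Nadir} − q_{Kora} = 0 ⇒ q_{Nadir} = 40.5 − (1/3)q_{Kora}.
Substituting the second reaction function into the first: q_{Kora} = 72.25 − 0.5(40.5 − (1/3)q_{Kora}), which gives (5/6)q_{Kora} = 52 ⇒ q_{Kora} = 62.4.
Then q_{Nadir} = 40.5 − (1/3)·62.4 = 19.7.
Total extraction: 62.4 + 19.7 = 82.1.

82.1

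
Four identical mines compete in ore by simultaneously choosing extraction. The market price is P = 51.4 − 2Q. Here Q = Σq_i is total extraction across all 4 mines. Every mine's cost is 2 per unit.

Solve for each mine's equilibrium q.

4.94

A representative mine's profit is π_i = q_i(51.4 − 2Q) − 2q_i, with Q = q_i + Σ_{j≠i} q_j.
First-order condition: 49.4 − 4q_i − 2Σ_{j≠i} q_j = 0.
With identical mines, set every q_j = q: then 49.4 − 4q − 6q = 0, i.e. q = 49.4/10 = 4.94.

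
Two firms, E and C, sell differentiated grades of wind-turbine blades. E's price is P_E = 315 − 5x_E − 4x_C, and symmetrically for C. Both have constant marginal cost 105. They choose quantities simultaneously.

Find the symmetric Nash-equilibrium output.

Firm E's profit: π = x_E(315 − 5x_E − 4x_C) − 105x_E.
∂π/∂x_E = 210 − 10x_E − 4x_C = 0 ⇒ x_E = 21 − 0.4x_C.
Setting x_E = x_C in the reaction function: x_E = 21 − 0.4x_E, so x_E = 21 / 1.4 = 15.

15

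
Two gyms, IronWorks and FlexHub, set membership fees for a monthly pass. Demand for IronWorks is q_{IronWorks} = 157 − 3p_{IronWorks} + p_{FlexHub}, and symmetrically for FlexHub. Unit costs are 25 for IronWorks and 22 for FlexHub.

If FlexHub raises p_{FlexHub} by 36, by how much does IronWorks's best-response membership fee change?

IronWorks's profit: π = (p_{IronWorks} − 25)(157 − 3p_{IronWorks} + p_{FlexHub}).
∂π/∂p_{IronWorks} = 232 − 6p_{IronWorks} + p_{FlexHub} = 0 ⇒ p_{IronWorks} = 116/3 + (1/6)p_{FlexHub}.
The reaction-function slope is 1/6, so a 36-unit rise in p_{FlexHub} moves p_{IronWorks} by 1/6 × 36 = 6. IronWorks's best response rises — the actions are strategic complements.

6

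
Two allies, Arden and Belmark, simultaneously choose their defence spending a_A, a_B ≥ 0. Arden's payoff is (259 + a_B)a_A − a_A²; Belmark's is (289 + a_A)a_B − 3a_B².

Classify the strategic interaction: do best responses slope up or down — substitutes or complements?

Expanding Arden's payoff: 259a_A + a_Ba_A − a_A².
∂π/∂a_A = 259 + a_B − 2a_A = 0, so a_A = 129.5 + 0.5a_B.
The best-response slope da_A/da_B = 0.5 > 0: the reaction function is upward-sloping, so the choices are strategic complements.

strategic complements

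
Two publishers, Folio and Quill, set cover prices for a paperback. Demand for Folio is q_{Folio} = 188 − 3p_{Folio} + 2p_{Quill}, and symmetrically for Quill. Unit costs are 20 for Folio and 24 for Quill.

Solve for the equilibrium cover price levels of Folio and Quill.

62.75, 64.25

Folio's profit: π = (p_{Folio} − 20)(188 − 3p_{Folio} + 2p_{Quill}).
∂π/∂p_{Folio} = 248 − 6p_{Folio} + 2p_{Quill} = 0 ⇒ p_{Folio} = 124/3 + (1/3)p_{Quill}.
Similarly p_{Quill} = 130/3 + (1/3)p_{Folio}.
Substituting the second reaction function into the first: p_{Folio} = 124/3 + (1/3)(130/3 + (1/3)p_{Folio}), which gives (8/9)p_{Folio} = 502/9 ⇒ p_{Folio} = 62.75.
Then p_{Quill} = 130/3 + (1/3)·62.75 = 64.25.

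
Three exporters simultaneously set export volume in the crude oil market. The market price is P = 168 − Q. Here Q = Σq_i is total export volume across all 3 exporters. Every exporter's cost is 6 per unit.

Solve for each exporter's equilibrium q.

40.5

A representative exporter's profit is π_i = q_i(168 − Q) − 6q_i, with Q = q_i + Σ_{j≠i} q_j.
First-order condition: 162 − 2q_i − Σ_{j≠i} q_j = 0.
In a symmetric equilibrium every exporter chooses the same q, so Σ_{j≠i} q_j = 2q. The condition becomes 162 − 4q = 0, giving q = 162/4 = 40.5.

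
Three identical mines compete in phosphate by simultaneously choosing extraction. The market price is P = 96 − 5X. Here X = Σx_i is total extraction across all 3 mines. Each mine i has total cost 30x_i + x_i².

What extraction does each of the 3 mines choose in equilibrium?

3

A representative mine's profit is π_i = x_i(96 − 5X) − 30x_i − x_i², with X = x_i + Σ_{j≠i} x_j.
First-order condition: 66 − 12x_i − 5Σ_{j≠i} x_j = 0.
With identical mines, set every x_j = x: then 66 − 12x − 10x = 0, i.e. x = 66/22 = 3.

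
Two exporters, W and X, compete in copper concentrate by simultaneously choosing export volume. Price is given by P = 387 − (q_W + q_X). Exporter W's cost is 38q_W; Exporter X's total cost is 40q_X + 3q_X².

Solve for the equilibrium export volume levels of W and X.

Exporter W's profit: π = q_W(387 − (q_W + q_X)) − 38q_W.
∂π/∂q_W = 349 − 2q_W − q_X = 0, so q_W = 174.5 − 0.5q_X.
For X: ∂π/∂q_X = 347 − 8q_X − q_W = 0 ⇒ q_X = 43.375 − 0.125q_W.
Plugging q_X into W's best response: q_W = 174.5 − 0.5(43.375 − 0.125q_W) ⇒ 0.9375q_W = 152.8125, so q_W = 163.
Then q_X = 43.375 − 0.125·163 = 23.

163, 23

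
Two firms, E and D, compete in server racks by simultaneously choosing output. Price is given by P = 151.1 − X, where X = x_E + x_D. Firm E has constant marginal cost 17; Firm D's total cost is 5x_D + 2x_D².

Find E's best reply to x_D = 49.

Firm E's profit: π = x_E(151.1 − (x_E + x_D)) − 17x_E.
∂π/∂x_E = 134.1 − 2x_E − x_D = 0, so x_E = 67.05 − 0.5x_D.
At x_D = 49: x_E = 67.05 − 0.5·49 = 42.55.

42.55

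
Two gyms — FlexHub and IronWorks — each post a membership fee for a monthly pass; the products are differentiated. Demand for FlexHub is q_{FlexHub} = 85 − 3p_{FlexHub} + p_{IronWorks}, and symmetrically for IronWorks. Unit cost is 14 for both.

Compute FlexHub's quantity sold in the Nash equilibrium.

34.2

FlexHub's profit: π = (p_{FlexHub} − 14)(85 − 3p_{FlexHub} + p_{IronWorks}).
∂π/∂p_{FlexHub} = 127 − 6p_{FlexHub} + p_{IronWorks} = 0 ⇒ p_{FlexHub} = 127/6 + (1/6)p_{IronWorks}.
By symmetry p_{IronWorks} = p_{FlexHub}; substituting into the reaction function, (5/6)p_{FlexHub} = 127/6 and p_{FlexHub} = 25.4.
q_{FlexHub} = 85 − 3·25.4 + 25.4 = 34.2.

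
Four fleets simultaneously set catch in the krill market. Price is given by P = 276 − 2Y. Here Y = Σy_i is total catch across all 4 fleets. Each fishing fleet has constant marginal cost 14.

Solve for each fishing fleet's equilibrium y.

A representative fishing fleet's profit is π_i = y_i(276 − 2Y) − 14y_i, with Y = y_i + Σ_{j≠i} y_j.
First-order condition: 262 − 4y_i − 2Σ_{j≠i} y_j = 0.
In a symmetric equilibrium every fishing fleet chooses the same y, so Σ_{j≠i} y_j = 3y. The condition becomes 262 − 10y = 0, giving y = 262/10 = 26.2.

26.2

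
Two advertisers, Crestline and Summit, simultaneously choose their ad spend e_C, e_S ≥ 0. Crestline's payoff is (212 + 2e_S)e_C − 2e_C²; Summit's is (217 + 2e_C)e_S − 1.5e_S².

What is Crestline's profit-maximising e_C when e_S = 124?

115

Expanding Crestline's payoff: 212e_C + 2e_Se_C − 2e_C².
∂π/∂e_C = 212 + 2e_S − 4e_C = 0, so e_C = 53 + 0.5e_S.
At e_S = 124: e_C = 53 + 0.5·124 = 115.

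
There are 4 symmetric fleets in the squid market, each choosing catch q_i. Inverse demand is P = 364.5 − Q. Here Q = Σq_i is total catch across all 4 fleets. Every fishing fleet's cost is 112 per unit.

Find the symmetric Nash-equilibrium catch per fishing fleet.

A representative fishing fleet's profit is π_i = q_i(364.5 − Q) − 112q_i, with Q = q_i + Σ_{j≠i} q_j.
First-order condition: 252.5 − 2q_i − Σ_{j≠i} q_j = 0.
Imposing symmetry (q_j = q for all j) turns Σ_{j≠i} q_j into 3q, so 252.5 = 5q and q = 50.5.

50.5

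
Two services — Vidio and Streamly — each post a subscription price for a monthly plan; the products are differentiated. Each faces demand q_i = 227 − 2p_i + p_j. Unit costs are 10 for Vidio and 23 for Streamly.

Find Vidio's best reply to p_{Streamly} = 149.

Vidio's profit: π = (p_{Vidio} − 10)(227 − 2p_{Vidio} + p_{Streamly}).
∂π/∂p_{Vidio} = 247 − 4p_{Vidio} + p_{Streamly} = 0 ⇒ p_{Vidio} = 61.75 + 0.25p_{Streamly}.
At p_{Streamly} = 149: p_{Vidio} = 61.75 + 0.25·149 = 99.

99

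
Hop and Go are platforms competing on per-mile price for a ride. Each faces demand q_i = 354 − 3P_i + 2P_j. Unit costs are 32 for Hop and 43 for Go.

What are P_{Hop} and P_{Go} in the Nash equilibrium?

114.5625, 118.6875

Hop's profit: π = (P_{Hop} − 32)(354 − 3P_{Hop} + 2P_{Go}).
∂π/∂P_{Hop} = 450 − 6P_{Hop} + 2P_{Go} = 0 ⇒ P_{Hop} = 75 + (1/3)P_{Go}.
Similarly P_{Go} = 80.5 + (1/3)P_{Hop}.
Plugging P_{Go} into Hop's best response: P_{Hop} = 75 + (1/3)(80.5 + (1/3)P_{Hop}) ⇒ (8/9)P_{Hop} = 611/6, so P_{Hop} = 114.5625.
Then P_{Go} = 80.5 + (1/3)·114.5625 = 118.6875.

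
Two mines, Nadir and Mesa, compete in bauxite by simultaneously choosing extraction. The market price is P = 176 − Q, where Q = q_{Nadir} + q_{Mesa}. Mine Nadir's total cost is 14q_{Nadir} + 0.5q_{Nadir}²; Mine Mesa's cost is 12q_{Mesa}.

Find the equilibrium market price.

78

Mine Nadir's profit: π = q_{Nadir}(176 − (q_{Nadir} + q_{Mesa})) − 14q_{Nadir} − 0.5q_{Nadir}².
∂π/∂q_{Nadir} = 162 − 3q_{Nadir} − q_{Mesa} = 0, so q_{Nadir} = 54 − (1/3)q_{Mesa}.
For Mesa: ∂π/∂q_{Mesa} = 164 − 2q_{Mesa} − q_{Nadir} = 0 ⇒ q_{Mesa} = 82 − 0.5q_{Nadir}.
Substituting the second reaction function into the first: q_{Nadir} = 54 − (1/3)(82 − 0.5q_{Nadir}), which gives (5/6)q_{Nadir} = 80/3 ⇒ q_{Nadir} = 32.
Then q_{Mesa} = 82 − 0.5·32 = 66.
Equilibrium price: P = 176 − 98 = 78.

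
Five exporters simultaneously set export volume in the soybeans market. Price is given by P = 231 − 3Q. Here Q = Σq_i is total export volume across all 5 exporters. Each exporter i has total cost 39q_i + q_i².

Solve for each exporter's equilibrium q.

A representative exporter's profit is π_i = q_i(231 − 3Q) − 39q_i − q_i², with Q = q_i + Σ_{j≠i} q_j.
First-order condition: 192 − 8q_i − 3Σ_{j≠i} q_j = 0.
With identical exporters, set every q_j = q: then 192 − 8q − 12q = 0, i.e. q = 192/20 = 9.6.

9.6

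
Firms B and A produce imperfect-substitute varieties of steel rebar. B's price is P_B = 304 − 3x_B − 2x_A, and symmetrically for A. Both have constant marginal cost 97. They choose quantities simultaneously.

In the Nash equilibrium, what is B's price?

Firm B's profit: π = x_B(304 − 3x_B − 2x_A) − 97x_B.
∂π/∂x_B = 207 − 6x_B − 2x_A = 0 ⇒ x_B = 34.5 − (1/3)x_A.
Setting x_B = x_A in the reaction function: x_B = 34.5 − (1/3)x_B, so x_B = 34.5 / (4/3) = 25.875.
P_B = 304 − 3·25.875 − 2·25.875 = 174.625.

174.625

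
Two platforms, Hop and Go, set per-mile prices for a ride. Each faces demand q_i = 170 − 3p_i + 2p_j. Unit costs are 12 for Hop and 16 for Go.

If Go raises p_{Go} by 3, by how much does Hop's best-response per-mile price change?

Hop's profit: π = (p_{Hop} − 12)(170 − 3p_{Hop} + 2p_{Go}).
∂π/∂p_{Hop} = 206 − 6p_{Hop} + 2p_{Go} = 0 ⇒ p_{Hop} = 103/3 + (1/3)p_{Go}.
The reaction-function slope is 1/3, so a 3-unit rise in p_{Go} moves p_{Hop} by 1/3 × 3 = 1. Hop's best response rises — the actions are strategic complements.

1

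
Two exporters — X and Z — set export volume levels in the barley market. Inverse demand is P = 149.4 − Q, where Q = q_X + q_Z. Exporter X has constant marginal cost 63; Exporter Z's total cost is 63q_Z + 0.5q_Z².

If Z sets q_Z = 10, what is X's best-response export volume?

38.2

Exporter X's profit: π = q_X(149.4 − (q_X + q_Z)) − 63q_X.
∂π/∂q_X = 86.4 − 2q_X − q_Z = 0, so q_X = 43.2 − 0.5q_Z.
At q_Z = 10: q_X = 43.2 − 0.5·10 = 38.2.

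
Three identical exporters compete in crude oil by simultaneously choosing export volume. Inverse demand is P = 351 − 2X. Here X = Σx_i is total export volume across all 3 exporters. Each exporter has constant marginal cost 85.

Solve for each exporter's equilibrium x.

A representative exporter's profit is π_i = x_i(351 − 2X) − 85x_i, with X = x_i + Σ_{j≠i} x_j.
First-order condition: 266 − 4x_i − 2Σ_{j≠i} x_j = 0.
Imposing symmetry (x_j = x for all j) turns Σ_{j≠i} x_j into 2x, so 266 = 8x and x = 33.25.

33.25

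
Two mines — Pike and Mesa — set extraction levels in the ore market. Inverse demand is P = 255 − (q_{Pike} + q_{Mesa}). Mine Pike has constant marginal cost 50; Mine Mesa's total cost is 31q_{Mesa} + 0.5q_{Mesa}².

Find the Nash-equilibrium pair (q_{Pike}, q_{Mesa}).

Mine Pike's profit: π = q_{Pike}(255 − (q_{Pike} + q_{Mesa})) − 50q_{Pike}.
∂π/∂q_{Pike} = 205 − 2q_{Pike} − q_{Mesa} = 0, so q_{Pike} = 102.5 − 0.5q_{Mesa}.
For Mesa: ∂π/∂q_{Mesa} = 224 − 3q_{Mesa} − q_{Pike} = 0 ⇒ q_{Mesa} = 224/3 − (1/3)q_{Pike}.
Plugging q_{Mesa} into Pike's best response: q_{Pike} = 102.5 − 0.5(224/3 − (1/3)q_{Pike}) ⇒ (5/6)q_{Pike} = 391/6, so q_{Pike} = 78.2.
Then q_{Mesa} = 224/3 − (1/3)·78.2 = 48.6.

78.2, 48.6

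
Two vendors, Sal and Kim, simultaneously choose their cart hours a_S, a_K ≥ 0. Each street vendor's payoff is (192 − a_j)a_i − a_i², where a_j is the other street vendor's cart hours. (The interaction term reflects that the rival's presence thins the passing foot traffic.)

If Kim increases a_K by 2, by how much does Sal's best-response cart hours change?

-1

Sal's payoff is (192 − a_K)a_S − a_S².
∂π/∂a_S = 192 − a_K − 2a_S = 0, so a_S = 96 − 0.5a_K.
The reaction-function slope is −0.5, so a 2-unit rise in a_K moves a_S by −0.5 × 2 = −1. Sal's best response falls — the actions are strategic substitutes.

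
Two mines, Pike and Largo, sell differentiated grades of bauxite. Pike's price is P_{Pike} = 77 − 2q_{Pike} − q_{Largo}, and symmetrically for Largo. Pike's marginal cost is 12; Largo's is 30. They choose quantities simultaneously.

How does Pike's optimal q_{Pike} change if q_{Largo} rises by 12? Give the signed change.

-3

Mine Pike's profit: π = q_{Pike}(77 − 2q_{Pike} − q_{Largo}) − 12q_{Pike}.
∂π/∂q_{Pike} = 65 − 4q_{Pike} − q_{Largo} = 0 ⇒ q_{Pike} = 16.25 − 0.25q_{Largo}.
The reaction-function slope is −0.25, so a 12-unit rise in q_{Largo} moves q_{Pike} by −0.25 × 12 = −3. Pike's best response falls — the actions are strategic substitutes.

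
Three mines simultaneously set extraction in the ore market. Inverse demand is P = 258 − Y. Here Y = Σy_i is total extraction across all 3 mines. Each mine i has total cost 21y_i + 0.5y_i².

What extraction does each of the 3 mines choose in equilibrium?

47.4

A representative mine's profit is π_i = y_i(258 − Y) − 21y_i − 0.5y_i², with Y = y_i + Σ_{j≠i} y_j.
First-order condition: 237 − 3y_i − Σ_{j≠i} y_j = 0.
With identical mines, set every y_j = y: then 237 − 3y − 2y = 0, i.e. y = 237/5 = 47.4.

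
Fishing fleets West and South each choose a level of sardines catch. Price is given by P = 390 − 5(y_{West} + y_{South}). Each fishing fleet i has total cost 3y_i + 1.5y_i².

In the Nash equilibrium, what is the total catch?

Fishing fleet West's profit: π = y_{West}(390 − 5(y_{West} + y_{South})) − 3y_{West} − 1.5y_{West}².
∂π/∂y_{West} = 387 − 13y_{West} − 5y_{South} = 0, so y_{West} = 387/13 − (5/13)y_{South}.
By symmetry y_{South} = y_{West}; substituting into the reaction function, (18/13)y_{West} = 387/13 and y_{West} = 21.5.
Total catch: 21.5 + 21.5 = 43.

43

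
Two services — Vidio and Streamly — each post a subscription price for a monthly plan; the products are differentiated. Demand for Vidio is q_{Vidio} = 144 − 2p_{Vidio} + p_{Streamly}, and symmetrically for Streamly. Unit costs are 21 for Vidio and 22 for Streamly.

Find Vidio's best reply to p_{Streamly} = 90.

Vidio's profit: π = (p_{Vidio} − 21)(144 − 2p_{Vidio} + p_{Streamly}).
∂π/∂p_{Vidio} = 186 − 4p_{Vidio} + p_{Streamly} = 0 ⇒ p_{Vidio} = 46.5 + 0.25p_{Streamly}.
At p_{Streamly} = 90: p_{Vidio} = 46.5 + 0.25·90 = 69.

69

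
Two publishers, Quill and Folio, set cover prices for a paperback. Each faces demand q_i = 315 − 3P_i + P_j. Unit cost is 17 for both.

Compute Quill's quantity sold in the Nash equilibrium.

168.6

Quill's profit: π = (P_{Quill} − 17)(315 − 3P_{Quill} + P_{Folio}).
∂π/∂P_{Quill} = 366 − 6P_{Quill} + P_{Folio} = 0 ⇒ P_{Quill} = 61 + (1/6)P_{Folio}.
The game is symmetric, so in equilibrium P_{Folio} = P_{Quill}: the reaction function gives (5/6)P_{Quill} = 61, hence P_{Quill} = 73.2.
q_{Quill} = 315 − 3·73.2 + 73.2 = 168.6.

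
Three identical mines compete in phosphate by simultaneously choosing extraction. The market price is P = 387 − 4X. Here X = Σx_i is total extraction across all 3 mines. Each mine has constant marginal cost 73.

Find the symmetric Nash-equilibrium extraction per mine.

19.625

A representative mine's profit is π_i = x_i(387 − 4X) − 73x_i, with X = x_i + Σ_{j≠i} x_j.
First-order condition: 314 − 8x_i − 4Σ_{j≠i} x_j = 0.
Imposing symmetry (x_j = x for all j) turns Σ_{j≠i} x_j into 2x, so 314 = 16x and x = 19.625.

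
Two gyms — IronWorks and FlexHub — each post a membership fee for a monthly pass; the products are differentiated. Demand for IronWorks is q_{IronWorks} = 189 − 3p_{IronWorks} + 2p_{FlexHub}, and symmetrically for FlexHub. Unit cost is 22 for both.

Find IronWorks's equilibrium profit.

IronWorks's profit: π = (p_{IronWorks} − 22)(189 − 3p_{IronWorks} + 2p_{FlexHub}).
∂π/∂p_{IronWorks} = 255 − 6p_{IronWorks} + 2p_{FlexHub} = 0 ⇒ p_{IronWorks} = 42.5 + (1/3)p_{FlexHub}.
Setting p_{IronWorks} = p_{FlexHub} in the reaction function: p_{IronWorks} = 42.5 + (1/3)p_{IronWorks}, so p_{IronWorks} = 42.5 / (2/3) = 63.75.
q_{IronWorks} = 189 − 3·63.75 + 2·63.75 = 125.25.
Profit = (63.75 − 22)·125.25 = 5229.1875.

5229.1875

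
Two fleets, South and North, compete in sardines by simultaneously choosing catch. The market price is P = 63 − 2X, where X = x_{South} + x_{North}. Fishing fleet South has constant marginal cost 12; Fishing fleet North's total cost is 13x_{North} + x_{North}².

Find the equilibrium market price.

32.6

Fishing fleet South's profit: π = x_{South}(63 − 2(x_{South} + x_{North})) − 12x_{South}.
∂π/∂x_{South} = 51 − 4x_{South} − 2x_{North} = 0, so x_{South} = 12.75 − 0.5x_{North}.
For North: ∂π/∂x_{North} = 50 − 6x_{North} − 2x_{South} = 0 ⇒ x_{North} = 25/3 − (1/3)x_{South}.
Substituting the second reaction function into the first: x_{South} = 12.75 − 0.5(25/3 − (1/3)x_{South}), which gives (5/6)x_{South} = 103/12 ⇒ x_{South} = 10.3.
Then x_{North} = 25/3 − (1/3)·10.3 = 4.9.
Equilibrium price: P = 63 − 2·15.2 = 32.6.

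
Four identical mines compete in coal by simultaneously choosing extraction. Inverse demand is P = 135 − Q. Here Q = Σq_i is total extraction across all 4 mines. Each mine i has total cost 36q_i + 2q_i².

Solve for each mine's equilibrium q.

A representative mine's profit is π_i = q_i(135 − Q) − 36q_i − 2q_i², with Q = q_i + Σ_{j≠i} q_j.
First-order condition: 99 − 6q_i − Σ_{j≠i} q_j = 0.
Imposing symmetry (q_j = q for all j) turns Σ_{j≠i} q_j into 3q, so 99 = 9q and q = 11.

11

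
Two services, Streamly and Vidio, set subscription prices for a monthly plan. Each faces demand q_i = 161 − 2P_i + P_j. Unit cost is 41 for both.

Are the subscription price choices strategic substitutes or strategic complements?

strategic complements

Streamly's profit: π = (P_{Streamly} − 41)(161 − 2P_{Streamly} + P_{Vidio}).
∂π/∂P_{Streamly} = 243 − 4P_{Streamly} + P_{Vidio} = 0 ⇒ P_{Streamly} = 60.75 + 0.25P_{Vidio}.
The best-response slope dP_{Streamly}/dP_{Vidio} = 0.25 > 0: the reaction function is upward-sloping, so the choices are strategic complements.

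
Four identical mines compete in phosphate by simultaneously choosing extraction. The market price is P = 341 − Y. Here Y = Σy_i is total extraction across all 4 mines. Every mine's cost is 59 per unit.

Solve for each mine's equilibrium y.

56.4

A representative mine's profit is π_i = y_i(341 − Y) − 59y_i, with Y = y_i + Σ_{j≠i} y_j.
First-order condition: 282 − 2y_i − Σ_{j≠i} y_j = 0.
In a symmetric equilibrium every mine chooses the same y, so Σ_{j≠i} y_j = 3y. The condition becomes 282 − 5y = 0, giving y = 282/5 = 56.4.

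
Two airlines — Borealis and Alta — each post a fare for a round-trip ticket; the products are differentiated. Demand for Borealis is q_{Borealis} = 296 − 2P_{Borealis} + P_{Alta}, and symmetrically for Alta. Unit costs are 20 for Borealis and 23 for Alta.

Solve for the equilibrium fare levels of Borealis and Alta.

112.4, 113.6

Borealis's profit: π = (P_{Borealis} − 20)(296 − 2P_{Borealis} + P_{Alta}).
∂π/∂P_{Borealis} = 336 − 4P_{Borealis} + P_{Alta} = 0 ⇒ P_{Borealis} = 84 + 0.25P_{Alta}.
Similarly P_{Alta} = 85.5 + 0.25P_{Borealis}.
Substituting the second reaction function into the first: P_{Borealis} = 84 + 0.25(85.5 + 0.25P_{Borealis}), which gives 0.9375P_{Borealis} = 105.375 ⇒ P_{Borealis} = 112.4.
Then P_{Alta} = 85.5 + 0.25·112.4 = 113.6.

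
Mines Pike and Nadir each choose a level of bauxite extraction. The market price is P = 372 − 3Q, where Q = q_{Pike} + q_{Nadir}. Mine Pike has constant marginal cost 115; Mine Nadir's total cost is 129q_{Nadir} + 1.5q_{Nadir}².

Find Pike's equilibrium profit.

Mine Pike's profit: π = q_{Pike}(372 − 3(q_{Pike} + q_{Nadir})) − 115q_{Pike}.
∂π/∂q_{Pike} = 257 − 6q_{Pike} − 3q_{Nadir} = 0, so q_{Pike} = 257/6 − 0.5q_{Nadir}.
For Nadir: ∂π/∂q_{Nadir} = 243 − 9q_{Nadir} − 3q_{Pike} = 0 ⇒ q_{Nadir} = 27 − (1/3)q_{Pike}.
Plugging q_{Nadir} into Pike's best response: q_{Pike} = 257/6 − 0.5(27 − (1/3)q_{Pike}) ⇒ (5/6)q_{Pike} = 88/3, so q_{Pike} = 35.2.
Then q_{Nadir} = 27 − (1/3)·35.2 = 229/15.
Price P = 372 − 3·(757/15) = 220.6.
Pike's profit: (220.6 − 115)·35.2 = 3717.12.

3717.12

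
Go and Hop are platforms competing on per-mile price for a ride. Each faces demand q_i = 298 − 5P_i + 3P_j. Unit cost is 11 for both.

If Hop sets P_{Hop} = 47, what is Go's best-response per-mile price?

49.4

Go's profit: π = (P_{Go} − 11)(298 − 5P_{Go} + 3P_{Hop}).
∂π/∂P_{Go} = 353 − 10P_{Go} + 3P_{Hop} = 0 ⇒ P_{Go} = 35.3 + 0.3P_{Hop}.
At P_{Hop} = 47: P_{Go} = 35.3 + 0.3·47 = 49.4.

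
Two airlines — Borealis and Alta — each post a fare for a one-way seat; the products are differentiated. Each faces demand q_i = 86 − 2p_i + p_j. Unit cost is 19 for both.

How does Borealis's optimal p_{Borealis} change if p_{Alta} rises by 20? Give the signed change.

Borealis's profit: π = (p_{Borealis} − 19)(86 − 2p_{Borealis} + p_{Alta}).
∂π/∂p_{Borealis} = 124 − 4p_{Borealis} + p_{Alta} = 0 ⇒ p_{Borealis} = 31 + 0.25p_{Alta}.
The reaction-function slope is 0.25, so a 20-unit rise in p_{Alta} moves p_{Borealis} by 0.25 × 20 = 5. Borealis's best response rises — the actions are strategic complements.

5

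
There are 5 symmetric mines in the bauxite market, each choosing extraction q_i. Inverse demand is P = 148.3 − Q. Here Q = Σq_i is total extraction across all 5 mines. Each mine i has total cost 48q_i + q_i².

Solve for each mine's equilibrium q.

A representative mine's profit is π_i = q_i(148.3 − Q) − 48q_i − q_i², with Q = q_i + Σ_{j≠i} q_j.
First-order condition: 100.3 − 4q_i − Σ_{j≠i} q_j = 0.
With identical mines, set every q_j = q: then 100.3 − 4q − 4q = 0, i.e. q = 100.3/8 = 12.5375.

12.5375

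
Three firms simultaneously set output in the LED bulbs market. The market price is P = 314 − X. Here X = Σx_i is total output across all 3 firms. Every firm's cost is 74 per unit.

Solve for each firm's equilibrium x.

A representative firm's profit is π_i = x_i(314 − X) − 74x_i, with X = x_i + Σ_{j≠i} x_j.
First-order condition: 240 − 2x_i − Σ_{j≠i} x_j = 0.
With identical firms, set every x_j = x: then 240 − 2x − 2x = 0, i.e. x = 240/4 = 60.

60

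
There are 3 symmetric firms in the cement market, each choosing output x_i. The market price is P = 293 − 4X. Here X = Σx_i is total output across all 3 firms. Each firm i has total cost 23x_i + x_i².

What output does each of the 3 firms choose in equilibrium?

A representative firm's profit is π_i = x_i(293 − 4X) − 23x_i − x_i², with X = x_i + Σ_{j≠i} x_j.
First-order condition: 270 − 10x_i − 4Σ_{j≠i} x_j = 0.
Imposing symmetry (x_j = x for all j) turns Σ_{j≠i} x_j into 2x, so 270 = 18x and x = 15.

15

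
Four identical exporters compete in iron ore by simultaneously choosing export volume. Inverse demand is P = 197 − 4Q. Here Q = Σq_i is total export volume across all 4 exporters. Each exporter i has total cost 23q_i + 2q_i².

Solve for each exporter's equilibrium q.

A representative exporter's profit is π_i = q_i(197 − 4Q) − 23q_i − 2q_i², with Q = q_i + Σ_{j≠i} q_j.
First-order condition: 174 − 12q_i − 4Σ_{j≠i} q_j = 0.
In a symmetric equilibrium every exporter chooses the same q, so Σ_{j≠i} q_j = 3q. The condition becomes 174 − 24q = 0, giving q = 174/24 = 7.25.

7.25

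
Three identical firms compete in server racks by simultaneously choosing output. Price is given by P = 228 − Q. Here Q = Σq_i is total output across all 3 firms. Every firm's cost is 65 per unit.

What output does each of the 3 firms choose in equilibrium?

A representative firm's profit is π_i = q_i(228 − Q) − 65q_i, with Q = q_i + Σ_{j≠i} q_j.
First-order condition: 163 − 2q_i − Σ_{j≠i} q_j = 0.
With identical firms, set every q_j = q: then 163 − 2q − 2q = 0, i.e. q = 163/4 = 40.75.

40.75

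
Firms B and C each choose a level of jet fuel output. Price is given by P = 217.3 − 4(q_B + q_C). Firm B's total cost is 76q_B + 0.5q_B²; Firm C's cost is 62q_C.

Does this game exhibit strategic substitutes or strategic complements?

strategic substitutes

Firm B's profit: π = q_B(217.3 − 4(q_B + q_C)) − 76q_B − 0.5q_B².
∂π/∂q_B = 141.3 − 9q_B − 4q_C = 0, so q_B = 15.7 − (4/9)q_C.
The best-response slope dq_B/dq_C = −4/9 < 0: the reaction function is downward-sloping, so the choices are strategic substitutes.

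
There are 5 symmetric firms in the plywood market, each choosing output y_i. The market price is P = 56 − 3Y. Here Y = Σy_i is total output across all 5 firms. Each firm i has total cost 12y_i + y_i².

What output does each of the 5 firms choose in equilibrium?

2.2

A representative firm's profit is π_i = y_i(56 − 3Y) − 12y_i − y_i², with Y = y_i + Σ_{j≠i} y_j.
First-order condition: 44 − 8y_i − 3Σ_{j≠i} y_j = 0.
Imposing symmetry (y_j = y for all j) turns Σ_{j≠i} y_j into 4y, so 44 = 20y and y = 2.2.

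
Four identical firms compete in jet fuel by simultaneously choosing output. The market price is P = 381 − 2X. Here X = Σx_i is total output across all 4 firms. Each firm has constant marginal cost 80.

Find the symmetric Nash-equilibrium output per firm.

30.1

A representative firm's profit is π_i = x_i(381 − 2X) − 80x_i, with X = x_i + Σ_{j≠i} x_j.
First-order condition: 301 − 4x_i − 2Σ_{j≠i} x_j = 0.
With identical firms, set every x_j = x: then 301 − 4x − 6x = 0, i.e. x = 301/10 = 30.1.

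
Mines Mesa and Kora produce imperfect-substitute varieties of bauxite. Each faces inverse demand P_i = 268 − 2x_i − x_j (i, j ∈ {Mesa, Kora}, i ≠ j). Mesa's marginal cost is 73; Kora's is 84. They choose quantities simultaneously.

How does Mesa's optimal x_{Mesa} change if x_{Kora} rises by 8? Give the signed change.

Mine Mesa's profit: π = x_{Mesa}(268 − 2x_{Mesa} − x_{Kora}) − 73x_{Mesa}.
∂π/∂x_{Mesa} = 195 − 4x_{Mesa} − x_{Kora} = 0 ⇒ x_{Mesa} = 48.75 − 0.25x_{Kora}.
The reaction-function slope is −0.25, so an 8-unit rise in x_{Kora} moves x_{Mesa} by −0.25 × 8 = −2. Mesa's best response falls — the actions are strategic substitutes.

-2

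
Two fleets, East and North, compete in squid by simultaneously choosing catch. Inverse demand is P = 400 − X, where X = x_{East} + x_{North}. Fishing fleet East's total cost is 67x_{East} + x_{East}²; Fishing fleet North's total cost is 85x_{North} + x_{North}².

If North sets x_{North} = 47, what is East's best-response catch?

Fishing fleet East's profit: π = x_{East}(400 − (x_{East} + x_{North})) − 67x_{East} − x_{East}².
∂π/∂x_{East} = 333 − 4x_{East} − x_{North} = 0, so x_{East} = 83.25 − 0.25x_{North}.
At x_{North} = 47: x_{East} = 83.25 − 0.25·47 = 71.5.

71.5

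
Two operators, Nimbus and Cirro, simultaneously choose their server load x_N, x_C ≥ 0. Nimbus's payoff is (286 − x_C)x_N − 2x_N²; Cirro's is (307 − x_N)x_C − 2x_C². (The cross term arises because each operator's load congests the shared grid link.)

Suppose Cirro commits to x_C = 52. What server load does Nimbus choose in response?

58.5

Expanding Nimbus's payoff: 286x_N − x_Cx_N − 2x_N².
∂π/∂x_N = 286 − x_C − 4x_N = 0, so x_N = 71.5 − 0.25x_C.
At x_C = 52: x_N = 71.5 − 0.25·52 = 58.5.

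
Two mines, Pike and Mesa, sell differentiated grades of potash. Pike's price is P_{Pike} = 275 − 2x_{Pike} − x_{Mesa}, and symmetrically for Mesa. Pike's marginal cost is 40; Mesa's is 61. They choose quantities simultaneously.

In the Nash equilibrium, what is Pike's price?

Mine Pike's profit: π = x_{Pike}(275 − 2x_{Pike} − x_{Mesa}) − 40x_{Pike}.
∂π/∂x_{Pike} = 235 − 4x_{Pike} − x_{Mesa} = 0 ⇒ x_{Pike} = 58.75 − 0.25x_{Mesa}.
Similarly x_{Mesa} = 53.5 − 0.25x_{Pike}.
Substituting the second reaction function into the first: x_{Pike} = 58.75 − 0.25(53.5 − 0.25x_{Pike}), which gives 0.9375x_{Pike} = 45.375 ⇒ x_{Pike} = 48.4.
Then x_{Mesa} = 53.5 − 0.25·48.4 = 41.4.
P_{Pike} = 275 − 2·48.4 − 41.4 = 136.8.

136.8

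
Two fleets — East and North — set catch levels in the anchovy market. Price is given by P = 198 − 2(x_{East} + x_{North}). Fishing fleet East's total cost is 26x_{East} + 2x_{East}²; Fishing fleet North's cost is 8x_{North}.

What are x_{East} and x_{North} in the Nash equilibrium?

Fishing fleet East's profit: π = x_{East}(198 − 2(x_{East} + x_{North})) − 26x_{East} − 2x_{East}².
∂π/∂x_{East} = 172 − 8x_{East} − 2x_{North} = 0, so x_{East} = 21.5 − 0.25x_{North}.
For North: ∂π/∂x_{North} = 190 − 4x_{North} − 2x_{East} = 0 ⇒ x_{North} = 47.5 − 0.5x_{East}.
Substituting the second reaction function into the first: x_{East} = 21.5 − 0.25(47.5 − 0.5x_{East}), which gives 0.875x_{East} = 9.625 ⇒ x_{East} = 11.
Then x_{North} = 47.5 − 0.5·11 = 42.

11, 42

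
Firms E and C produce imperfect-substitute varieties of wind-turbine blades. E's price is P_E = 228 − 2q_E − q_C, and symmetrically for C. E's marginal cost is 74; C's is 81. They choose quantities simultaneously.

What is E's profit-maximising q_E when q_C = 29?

31.25

Firm E's profit: π = q_E(228 − 2q_E − q_C) − 74q_E.
∂π/∂q_E = 154 − 4q_E − q_C = 0 ⇒ q_E = 38.5 − 0.25q_C.
At q_C = 29: q_E = 38.5 − 0.25·29 = 31.25.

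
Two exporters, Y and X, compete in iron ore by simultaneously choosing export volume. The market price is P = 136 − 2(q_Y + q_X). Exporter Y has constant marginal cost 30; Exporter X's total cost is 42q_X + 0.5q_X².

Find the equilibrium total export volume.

31.625

Exporter Y's profit: π = q_Y(136 − 2(q_Y + q_X)) − 30q_Y.
∂π/∂q_Y = 106 − 4q_Y − 2q_X = 0, so q_Y = 26.5 − 0.5q_X.
For X: ∂π/∂q_X = 94 − 5q_X − 2q_Y = 0 ⇒ q_X = 18.8 − 0.4q_Y.
Substituting the second reaction function into the first: q_Y = 26.5 − 0.5(18.8 − 0.4q_Y), which gives 0.8q_Y = 17.1 ⇒ q_Y = 21.375.
Then q_X = 18.8 − 0.4·21.375 = 10.25.
Total export volume: 21.375 + 10.25 = 31.625.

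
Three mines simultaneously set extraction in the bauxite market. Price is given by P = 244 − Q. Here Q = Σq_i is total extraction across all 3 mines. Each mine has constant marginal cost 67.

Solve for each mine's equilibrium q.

44.25

A representative mine's profit is π_i = q_i(244 − Q) − 67q_i, with Q = q_i + Σ_{j≠i} q_j.
First-order condition: 177 − 2q_i − Σ_{j≠i} q_j = 0.
In a symmetric equilibrium every mine chooses the same q, so Σ_{j≠i} q_j = 2q. The condition becomes 177 − 4q = 0, giving q = 177/4 = 44.25.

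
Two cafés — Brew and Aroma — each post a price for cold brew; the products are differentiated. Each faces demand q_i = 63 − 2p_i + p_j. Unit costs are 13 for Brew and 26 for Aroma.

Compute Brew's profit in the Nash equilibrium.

677.12

Brew's profit: π = (p_{Brew} − 13)(63 − 2p_{Brew} + p_{Aroma}).
∂π/∂p_{Brew} = 89 − 4p_{Brew} + p_{Aroma} = 0 ⇒ p_{Brew} = 22.25 + 0.25p_{Aroma}.
Similarly p_{Aroma} = 28.75 + 0.25p_{Brew}.
Plugging p_{Aroma} into Brew's best response: p_{Brew} = 22.25 + 0.25(28.75 + 0.25p_{Brew}) ⇒ 0.9375p_{Brew} = 29.4375, so p_{Brew} = 31.4.
Then p_{Aroma} = 28.75 + 0.25·31.4 = 36.6.
q_{Brew} = 63 − 2·31.4 + 36.6 = 36.8.
Profit = (31.4 − 13)·36.8 = 677.12.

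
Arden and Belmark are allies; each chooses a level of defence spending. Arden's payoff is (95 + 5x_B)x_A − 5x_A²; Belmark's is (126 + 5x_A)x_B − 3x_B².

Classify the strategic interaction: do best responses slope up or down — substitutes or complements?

strategic complements

Expanding Arden's payoff: 95x_A + 5x_Bx_A − 5x_A².
∂π/∂x_A = 95 + 5x_B − 10x_A = 0, so x_A = 9.5 + 0.5x_B.
The best-response slope dx_A/dx_B = 0.5 > 0: the reaction function is upward-sloping, so the choices are strategic complements.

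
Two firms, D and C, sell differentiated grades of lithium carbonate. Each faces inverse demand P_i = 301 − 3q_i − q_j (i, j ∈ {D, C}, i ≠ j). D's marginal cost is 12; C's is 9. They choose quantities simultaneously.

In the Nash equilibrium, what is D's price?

Firm D's profit: π = q_D(301 − 3q_D − q_C) − 12q_D.
∂π/∂q_D = 289 − 6q_D − q_C = 0 ⇒ q_D = 289/6 − (1/6)q_C.
Similarly q_C = 146/3 − (1/6)q_D.
Substituting the second reaction function into the first: q_D = 289/6 − (1/6)(146/3 − (1/6)q_D), which gives (35/36)q_D = 721/18 ⇒ q_D = 41.2.
Then q_C = 146/3 − (1/6)·41.2 = 41.8.
P_D = 301 − 3·41.2 − 41.8 = 135.6.

135.6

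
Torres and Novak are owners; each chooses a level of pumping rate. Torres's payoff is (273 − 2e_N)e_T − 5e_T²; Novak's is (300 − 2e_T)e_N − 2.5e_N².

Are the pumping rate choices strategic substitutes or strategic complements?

Expanding Torres's payoff: 273e_T − 2e_Ne_T − 5e_T².
∂π/∂e_T = 273 − 2e_N − 10e_T = 0, so e_T = 27.3 − 0.2e_N.
The best-response slope de_T/de_N = −0.2 < 0: the reaction function is downward-sloping, so the choices are strategic substitutes.

strategic substitutes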